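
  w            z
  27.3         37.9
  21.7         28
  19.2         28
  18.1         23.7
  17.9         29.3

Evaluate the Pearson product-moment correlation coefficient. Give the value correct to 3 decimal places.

0.881

n = 5, Σw = 104.2, Σz = 146.9, Σw² = 2232.84, Σz² = 4424.59, Σwz = 3133.31
nΣwz − ΣwΣz = 15666.55 − 15306.98 = 359.57
nΣw² − (Σw)² = 11164.2 − 10857.64 = 306.56; nΣz² − (Σz)² = 22122.95 − 21579.61 = 543.34
r = 359.57 / √(306.56 × 543.34) = 359.57 / 408.1254 ≈ 0.881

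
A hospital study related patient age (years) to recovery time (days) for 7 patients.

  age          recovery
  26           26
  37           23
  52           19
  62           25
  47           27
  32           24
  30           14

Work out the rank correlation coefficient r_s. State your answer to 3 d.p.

0.071

Rank age: 1, 4, 6, 7, 5, 3, 2
Rank recovery: 6, 3, 2, 5, 7, 4, 1
d = rank(age) − rank(recovery): -5, 1, 4, 2, -2, -1, 1; Σd² = 52
ρ = 1 − 6Σd² / [n(n²−1)] = 1 − 6×52 / (7×48) = 1 − 312/336 ≈ 0.071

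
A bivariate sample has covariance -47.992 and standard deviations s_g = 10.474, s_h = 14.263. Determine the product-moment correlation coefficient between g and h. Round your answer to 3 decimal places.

-0.321

r = Cov(g,h) / (s_g · s_h) = -47.992 / (10.474 × 14.263)
  = -47.992 / 149.3907 ≈ -0.321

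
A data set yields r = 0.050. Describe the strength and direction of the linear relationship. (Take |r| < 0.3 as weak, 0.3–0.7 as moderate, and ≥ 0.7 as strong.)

weak positive

r = 0.050 > 0 so the relationship is positive.
|r| = 0.050, which falls in the weak range.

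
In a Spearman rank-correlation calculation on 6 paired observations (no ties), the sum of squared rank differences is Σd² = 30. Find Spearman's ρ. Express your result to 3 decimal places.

0.143

ρ = 1 − 6Σd² / [n(n²−1)] = 1 − 6×30 / (6×35)
  = 1 − 180/210 = 1 − 0.8571 ≈ 0.143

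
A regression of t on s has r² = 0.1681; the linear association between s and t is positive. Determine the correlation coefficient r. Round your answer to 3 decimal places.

|r| = √0.1681 = 0.410
The association is positive, so r = 0.410.

0.410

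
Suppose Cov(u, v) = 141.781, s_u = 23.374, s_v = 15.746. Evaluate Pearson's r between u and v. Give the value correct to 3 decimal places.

0.385

r = Cov(u,v) / (s_u · s_v) = 141.781 / (23.374 × 15.746)
  = 141.781 / 368.0470 ≈ 0.385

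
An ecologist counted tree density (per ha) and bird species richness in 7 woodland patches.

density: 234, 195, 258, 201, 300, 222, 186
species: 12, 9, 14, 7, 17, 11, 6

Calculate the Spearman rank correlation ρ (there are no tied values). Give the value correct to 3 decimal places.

Rank density: 5, 2, 6, 3, 7, 4, 1
Rank species: 5, 3, 6, 2, 7, 4, 1
d = rank(density) − rank(species): 0, -1, 0, 1, 0, 0, 0; Σd² = 2
ρ = 1 − 6Σd² / [n(n²−1)] = 1 − 6×2 / (7×48) = 1 − 12/336 ≈ 0.964

0.964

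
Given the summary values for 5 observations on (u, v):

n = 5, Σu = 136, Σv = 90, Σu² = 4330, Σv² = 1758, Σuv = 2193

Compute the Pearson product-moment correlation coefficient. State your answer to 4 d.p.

-0.8643

r = (nΣuv − ΣuΣv) / √[(nΣu² − (Σu)²)(nΣv² − (Σv)²)]
Numerator: 5×2193 − 136×90 = -1275
Denominator: √[(21650 − 18496)(8790 − 8100)] = √[3154 × 690] = 1475.2152
r = -1275 / 1475.2152 ≈ -0.8643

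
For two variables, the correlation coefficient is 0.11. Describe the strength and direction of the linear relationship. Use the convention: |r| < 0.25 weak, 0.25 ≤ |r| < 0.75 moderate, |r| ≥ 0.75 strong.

weak positive

r = 0.11 > 0 so the relationship is positive.
|r| = 0.11, which falls in the weak range.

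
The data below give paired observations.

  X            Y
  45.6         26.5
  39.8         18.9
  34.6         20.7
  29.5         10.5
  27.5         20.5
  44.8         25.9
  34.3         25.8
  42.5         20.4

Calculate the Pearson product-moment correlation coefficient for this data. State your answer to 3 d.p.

n = 8, ΣX = 298.6, ΣY = 169.2, ΣX² = 11476.84, ΣY² = 3771.06, ΣXY = 6462.6
nΣXY − ΣXΣY = 51700.8 − 50523.12 = 1177.68
nΣX² − (ΣX)² = 91814.72 − 89161.96 = 2652.76; nΣY² − (ΣY)² = 30168.48 − 28628.64 = 1539.84
r = 1177.68 / √(2652.76 × 1539.84) = 1177.68 / 2021.0952 ≈ 0.583

0.583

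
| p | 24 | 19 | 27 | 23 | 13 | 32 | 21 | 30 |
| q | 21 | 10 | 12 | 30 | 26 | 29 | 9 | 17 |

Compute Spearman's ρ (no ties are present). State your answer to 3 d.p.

Rank p: 5, 2, 6, 4, 1, 8, 3, 7
Rank q: 5, 2, 3, 8, 6, 7, 1, 4
d = rank(p) − rank(q): 0, 0, 3, -4, -5, 1, 2, 3; Σd² = 64
ρ = 1 − 6Σd² / [n(n²−1)] = 1 − 6×64 / (8×63) = 1 − 384/504 ≈ 0.238

0.238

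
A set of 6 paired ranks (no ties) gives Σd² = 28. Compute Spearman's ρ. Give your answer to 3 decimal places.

ρ = 1 − 6Σd² / [n(n²−1)] = 1 − 6×28 / (6×35)
  = 1 − 168/210 = 1 − 0.8000 ≈ 0.200

0.200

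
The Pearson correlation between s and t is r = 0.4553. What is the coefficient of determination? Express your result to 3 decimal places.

0.207

r² = (0.4553)² = 0.207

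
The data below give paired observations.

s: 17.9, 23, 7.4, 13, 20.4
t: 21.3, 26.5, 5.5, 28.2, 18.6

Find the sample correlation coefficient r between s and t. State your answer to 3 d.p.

n = 5, Σs = 81.7, Σt = 100.1, Σs² = 1489.33, Σt² = 2327.39, Σst = 1777.51
nΣst − ΣsΣt = 8887.55 − 8178.17 = 709.38
nΣs² − (Σs)² = 7446.65 − 6674.89 = 771.76; nΣt² − (Σt)² = 11636.95 − 10020.01 = 1616.94
r = 709.38 / √(771.76 × 1616.94) = 709.38 / 1117.0898 ≈ 0.635

0.635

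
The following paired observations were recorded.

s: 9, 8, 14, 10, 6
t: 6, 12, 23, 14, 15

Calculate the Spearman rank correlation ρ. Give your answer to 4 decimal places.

0.3000

Rank s: 3, 2, 5, 4, 1
Rank t: 1, 2, 5, 3, 4
d = rank(s) − rank(t): 2, 0, 0, 1, -3; Σd² = 14
ρ = 1 − 6Σd² / [n(n²−1)] = 1 − 6×14 / (5×24) = 1 − 84/120 ≈ 0.3000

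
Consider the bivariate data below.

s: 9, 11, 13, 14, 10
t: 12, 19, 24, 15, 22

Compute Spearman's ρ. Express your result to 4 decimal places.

Rank s: 1, 3, 4, 5, 2
Rank t: 1, 3, 5, 2, 4
d = rank(s) − rank(t): 0, 0, -1, 3, -2; Σd² = 14
ρ = 1 − 6Σd² / [n(n²−1)] = 1 − 6×14 / (5×24) = 1 − 84/120 ≈ 0.3000

0.3000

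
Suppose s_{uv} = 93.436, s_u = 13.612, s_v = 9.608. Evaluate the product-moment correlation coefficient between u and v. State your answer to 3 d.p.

r = Cov(u,v) / (s_u · s_v) = 93.436 / (13.612 × 9.608)
  = 93.436 / 130.7841 ≈ 0.714

0.714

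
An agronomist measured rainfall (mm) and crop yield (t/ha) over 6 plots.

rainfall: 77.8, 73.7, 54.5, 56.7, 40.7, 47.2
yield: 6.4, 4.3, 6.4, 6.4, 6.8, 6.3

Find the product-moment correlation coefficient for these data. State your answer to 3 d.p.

n = 6, Σx = 350.6, Σy = 36.6, Σx² = 21554, Σy² = 227.3, Σxy = 2100.63
nΣxy − ΣxΣy = 12603.78 − 12831.96 = -228.18
nΣx² − (Σx)² = 129324 − 122920.36 = 6403.64; nΣy² − (Σy)² = 1363.8 − 1339.56 = 24.24
r = -228.18 / √(6403.64 × 24.24) = -228.18 / 393.9851 ≈ -0.579

-0.579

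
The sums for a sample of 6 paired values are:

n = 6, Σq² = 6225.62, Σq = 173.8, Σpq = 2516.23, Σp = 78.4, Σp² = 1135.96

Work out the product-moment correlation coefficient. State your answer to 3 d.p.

r = (nΣpq − ΣpΣq) / √[(nΣp² − (Σp)²)(nΣq² − (Σq)²)]
Numerator: 6×2516.23 − 78.4×173.8 = 1471.46
Denominator: √[(6815.76 − 6146.56)(37353.72 − 30206.44)] = √[669.2 × 7147.28] = 2186.9979
r = 1471.46 / 2186.9979 ≈ 0.673

0.673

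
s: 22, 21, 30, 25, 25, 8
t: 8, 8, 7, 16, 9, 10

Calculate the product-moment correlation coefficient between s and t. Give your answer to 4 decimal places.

-0.0601

n = 6, Σs = 131, Σt = 58, Σs² = 3139, Σt² = 614, Σst = 1259
nΣst − ΣsΣt = 7554 − 7598 = -44
nΣs² − (Σs)² = 18834 − 17161 = 1673; nΣt² − (Σt)² = 3684 − 3364 = 320
r = -44 / √(1673 × 320) = -44 / 731.6830 ≈ -0.0601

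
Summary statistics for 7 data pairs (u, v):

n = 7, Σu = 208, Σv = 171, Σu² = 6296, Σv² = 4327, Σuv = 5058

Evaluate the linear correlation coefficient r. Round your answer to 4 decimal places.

-0.1760

r = (nΣuv − ΣuΣv) / √[(nΣu² − (Σu)²)(nΣv² − (Σv)²)]
Numerator: 7×5058 − 208×171 = -162
Denominator: √[(44072 − 43264)(30289 − 29241)] = √[808 × 1048] = 920.2087
r = -162 / 920.2087 ≈ -0.1760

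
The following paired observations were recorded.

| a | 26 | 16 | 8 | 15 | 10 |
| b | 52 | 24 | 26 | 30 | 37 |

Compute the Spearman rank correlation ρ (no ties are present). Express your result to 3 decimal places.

0.300

Rank a: 5, 4, 1, 3, 2
Rank b: 5, 1, 2, 3, 4
d = rank(a) − rank(b): 0, 3, -1, 0, -2; Σd² = 14
ρ = 1 − 6Σd² / [n(n²−1)] = 1 − 6×14 / (5×24) = 1 − 84/120 ≈ 0.300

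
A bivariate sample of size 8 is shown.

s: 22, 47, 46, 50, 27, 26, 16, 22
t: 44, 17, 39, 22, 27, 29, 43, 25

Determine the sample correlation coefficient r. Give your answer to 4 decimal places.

n = 8, Σs = 256, Σt = 246, Σs² = 9454, Σt² = 8274, Σst = 7382
nΣst − ΣsΣt = 59056 − 62976 = -3920
nΣs² − (Σs)² = 75632 − 65536 = 10096; nΣt² − (Σt)² = 66192 − 60516 = 5676
r = -3920 / √(10096 × 5676) = -3920 / 7569.9997 ≈ -0.5178

-0.5178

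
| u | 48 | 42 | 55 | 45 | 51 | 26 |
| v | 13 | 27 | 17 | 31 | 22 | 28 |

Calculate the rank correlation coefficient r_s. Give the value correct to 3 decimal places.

Rank u: 4, 2, 6, 3, 5, 1
Rank v: 1, 4, 2, 6, 3, 5
d = rank(u) − rank(v): 3, -2, 4, -3, 2, -4; Σd² = 58
ρ = 1 − 6Σd² / [n(n²−1)] = 1 − 6×58 / (6×35) = 1 − 348/210 ≈ -0.657

-0.657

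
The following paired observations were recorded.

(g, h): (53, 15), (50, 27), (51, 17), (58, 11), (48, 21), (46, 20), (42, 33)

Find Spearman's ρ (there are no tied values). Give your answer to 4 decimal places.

Rank g: 6, 4, 5, 7, 3, 2, 1
Rank h: 2, 6, 3, 1, 5, 4, 7
d = rank(g) − rank(h): 4, -2, 2, 6, -2, -2, -6; Σd² = 104
ρ = 1 − 6Σd² / [n(n²−1)] = 1 − 6×104 / (7×48) = 1 − 624/336 ≈ -0.8571

-0.8571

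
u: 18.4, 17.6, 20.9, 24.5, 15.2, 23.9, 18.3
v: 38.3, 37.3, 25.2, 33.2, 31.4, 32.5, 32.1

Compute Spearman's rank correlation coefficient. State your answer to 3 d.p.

0.107

Rank u: 4, 2, 5, 7, 1, 6, 3
Rank v: 7, 6, 1, 5, 2, 4, 3
d = rank(u) − rank(v): -3, -4, 4, 2, -1, 2, 0; Σd² = 50
ρ = 1 − 6Σd² / [n(n²−1)] = 1 − 6×50 / (7×48) = 1 − 300/336 ≈ 0.107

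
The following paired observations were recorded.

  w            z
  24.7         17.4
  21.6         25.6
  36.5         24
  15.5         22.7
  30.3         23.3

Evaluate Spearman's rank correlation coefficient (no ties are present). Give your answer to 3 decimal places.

Rank w: 3, 2, 5, 1, 4
Rank z: 1, 5, 4, 2, 3
d = rank(w) − rank(z): 2, -3, 1, -1, 1; Σd² = 16
ρ = 1 − 6Σd² / [n(n²−1)] = 1 − 6×16 / (5×24) = 1 − 96/120 ≈ 0.200

0.200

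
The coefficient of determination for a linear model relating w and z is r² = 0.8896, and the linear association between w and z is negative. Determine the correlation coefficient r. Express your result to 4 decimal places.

-0.9432

|r| = √0.8896 = 0.9432
The association is negative, so r = −0.9432.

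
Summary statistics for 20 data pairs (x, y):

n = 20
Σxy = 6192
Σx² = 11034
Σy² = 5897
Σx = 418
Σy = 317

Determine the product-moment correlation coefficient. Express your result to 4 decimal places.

r = (nΣxy − ΣxΣy) / √[(nΣx² − (Σx)²)(nΣy² − (Σy)²)]
Numerator: 20×6192 − 418×317 = -8666
Denominator: √[(220680 − 174724)(117940 − 100489)] = √[45956 × 17451] = 28319.2188
r = -8666 / 28319.2188 ≈ -0.3060

-0.3060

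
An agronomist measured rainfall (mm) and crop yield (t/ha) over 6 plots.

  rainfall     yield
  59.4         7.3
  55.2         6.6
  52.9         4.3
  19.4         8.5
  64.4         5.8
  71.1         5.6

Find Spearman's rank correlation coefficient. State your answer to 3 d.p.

-0.371

Rank rainfall: 4, 3, 2, 1, 5, 6
Rank yield: 5, 4, 1, 6, 3, 2
d = rank(rainfall) − rank(yield): -1, -1, 1, -5, 2, 4; Σd² = 48
ρ = 1 − 6Σd² / [n(n²−1)] = 1 − 6×48 / (6×35) = 1 − 288/210 ≈ -0.371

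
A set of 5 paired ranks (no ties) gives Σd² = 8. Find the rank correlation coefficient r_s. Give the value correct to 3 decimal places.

ρ = 1 − 6Σd² / [n(n²−1)] = 1 − 6×8 / (5×24)
  = 1 − 48/120 = 1 − 0.4000 ≈ 0.600

0.600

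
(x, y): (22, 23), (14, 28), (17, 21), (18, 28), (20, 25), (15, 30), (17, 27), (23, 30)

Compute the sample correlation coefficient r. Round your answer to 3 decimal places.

-0.151

n = 8, Σx = 146, Σy = 212, Σx² = 2736, Σy² = 5692, Σxy = 3858
nΣxy − ΣxΣy = 30864 − 30952 = -88
nΣx² − (Σx)² = 21888 − 21316 = 572; nΣy² − (Σy)² = 45536 − 44944 = 592
r = -88 / √(572 × 592) = -88 / 581.9141 ≈ -0.151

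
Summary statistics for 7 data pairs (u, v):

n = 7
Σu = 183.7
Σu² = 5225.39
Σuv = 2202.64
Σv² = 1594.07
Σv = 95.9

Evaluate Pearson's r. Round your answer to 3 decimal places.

r = (nΣuv − ΣuΣv) / √[(nΣu² − (Σu)²)(nΣv² − (Σv)²)]
Numerator: 7×2202.64 − 183.7×95.9 = -2198.35
Denominator: √[(36577.73 − 33745.69)(11158.49 − 9196.81)] = √[2832.04 × 1961.68] = 2357.0227
r = -2198.35 / 2357.0227 ≈ -0.933

-0.933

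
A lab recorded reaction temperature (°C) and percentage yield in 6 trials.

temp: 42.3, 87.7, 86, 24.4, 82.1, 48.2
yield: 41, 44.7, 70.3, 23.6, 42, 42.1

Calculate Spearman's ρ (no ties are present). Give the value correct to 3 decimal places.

Rank temp: 2, 6, 5, 1, 4, 3
Rank yield: 2, 5, 6, 1, 3, 4
d = rank(temp) − rank(yield): 0, 1, -1, 0, 1, -1; Σd² = 4
ρ = 1 − 6Σd² / [n(n²−1)] = 1 − 6×4 / (6×35) = 1 − 24/210 ≈ 0.886

0.886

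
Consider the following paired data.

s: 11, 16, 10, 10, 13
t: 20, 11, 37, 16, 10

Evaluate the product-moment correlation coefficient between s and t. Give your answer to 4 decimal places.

-0.6453

n = 5, Σs = 60, Σt = 94, Σs² = 746, Σt² = 2246, Σst = 1056
nΣst − ΣsΣt = 5280 − 5640 = -360
nΣs² − (Σs)² = 3730 − 3600 = 130; nΣt² − (Σt)² = 11230 − 8836 = 2394
r = -360 / √(130 × 2394) = -360 / 557.8710 ≈ -0.6453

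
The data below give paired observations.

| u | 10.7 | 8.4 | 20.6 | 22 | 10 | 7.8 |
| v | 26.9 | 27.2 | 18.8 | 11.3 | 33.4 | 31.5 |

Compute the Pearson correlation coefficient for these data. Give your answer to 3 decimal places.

-0.923

n = 6, Σu = 79.5, Σv = 149.1, Σu² = 1254.25, Σv² = 4052.39, Σuv = 1731.89
nΣuv − ΣuΣv = 10391.34 − 11853.45 = -1462.11
nΣu² − (Σu)² = 7525.5 − 6320.25 = 1205.25; nΣv² − (Σv)² = 24314.34 − 22230.81 = 2083.53
r = -1462.11 / √(1205.25 × 2083.53) = -1462.11 / 1584.6686 ≈ -0.923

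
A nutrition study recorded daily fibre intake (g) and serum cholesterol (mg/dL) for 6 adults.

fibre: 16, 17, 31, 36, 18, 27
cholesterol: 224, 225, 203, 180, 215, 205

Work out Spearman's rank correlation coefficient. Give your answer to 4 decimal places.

Rank fibre: 1, 2, 5, 6, 3, 4
Rank cholesterol: 5, 6, 2, 1, 4, 3
d = rank(fibre) − rank(cholesterol): -4, -4, 3, 5, -1, 1; Σd² = 68
ρ = 1 − 6Σd² / [n(n²−1)] = 1 − 6×68 / (6×35) = 1 − 408/210 ≈ -0.9429

-0.9429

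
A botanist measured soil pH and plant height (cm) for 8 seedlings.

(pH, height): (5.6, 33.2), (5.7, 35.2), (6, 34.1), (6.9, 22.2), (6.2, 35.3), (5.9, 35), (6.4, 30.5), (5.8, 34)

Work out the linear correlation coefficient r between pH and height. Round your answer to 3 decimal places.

-0.841

n = 8, Σx = 48.5, Σy = 259.5, Σx² = 295.31, Σy² = 8554.27, Σxy = 1562.1
nΣxy − ΣxΣy = 12496.8 − 12585.75 = -88.95
nΣx² − (Σx)² = 2362.48 − 2352.25 = 10.23; nΣy² − (Σy)² = 68434.16 − 67340.25 = 1093.91
r = -88.95 / √(10.23 × 1093.91) = -88.95 / 105.7861 ≈ -0.841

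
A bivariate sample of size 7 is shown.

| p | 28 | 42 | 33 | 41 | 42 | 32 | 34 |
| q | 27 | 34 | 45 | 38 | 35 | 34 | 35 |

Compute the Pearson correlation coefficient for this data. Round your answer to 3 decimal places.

0.259

n = 7, Σp = 252, Σq = 248, Σp² = 9262, Σq² = 8960, Σpq = 8975
nΣpq − ΣpΣq = 62825 − 62496 = 329
nΣp² − (Σp)² = 64834 − 63504 = 1330; nΣq² − (Σq)² = 62720 − 61504 = 1216
r = 329 / √(1330 × 1216) = 329 / 1271.7232 ≈ 0.259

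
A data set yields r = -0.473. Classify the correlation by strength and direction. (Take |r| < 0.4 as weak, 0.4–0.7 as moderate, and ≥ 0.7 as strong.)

moderate negative

r = -0.473 < 0 so the relationship is negative.
|r| = 0.473, which falls in the moderate range.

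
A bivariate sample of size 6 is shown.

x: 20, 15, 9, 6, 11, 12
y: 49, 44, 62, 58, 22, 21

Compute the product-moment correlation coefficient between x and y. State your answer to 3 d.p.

n = 6, Σx = 73, Σy = 256, Σx² = 1007, Σy² = 12470, Σxy = 3040
nΣxy − ΣxΣy = 18240 − 18688 = -448
nΣx² − (Σx)² = 6042 − 5329 = 713; nΣy² − (Σy)² = 74820 − 65536 = 9284
r = -448 / √(713 × 9284) = -448 / 2572.8373 ≈ -0.174

-0.174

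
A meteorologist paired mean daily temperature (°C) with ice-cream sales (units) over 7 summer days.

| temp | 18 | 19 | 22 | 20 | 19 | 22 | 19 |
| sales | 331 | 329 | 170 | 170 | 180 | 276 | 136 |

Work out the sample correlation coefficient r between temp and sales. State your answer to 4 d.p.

n = 7, Σx = 139, Σy = 1592, Σx² = 2775, Σy² = 402674, Σxy = 31425
nΣxy − ΣxΣy = 219975 − 221288 = -1313
nΣx² − (Σx)² = 19425 − 19321 = 104; nΣy² − (Σy)² = 2818718 − 2534464 = 284254
r = -1313 / √(104 × 284254) = -1313 / 5437.1331 ≈ -0.2415

-0.2415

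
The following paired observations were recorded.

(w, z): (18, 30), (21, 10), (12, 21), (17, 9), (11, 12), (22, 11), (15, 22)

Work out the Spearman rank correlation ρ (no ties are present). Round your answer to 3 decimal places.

-0.286

Rank w: 5, 6, 2, 4, 1, 7, 3
Rank z: 7, 2, 5, 1, 4, 3, 6
d = rank(w) − rank(z): -2, 4, -3, 3, -3, 4, -3; Σd² = 72
ρ = 1 − 6Σd² / [n(n²−1)] = 1 − 6×72 / (7×48) = 1 − 432/336 ≈ -0.286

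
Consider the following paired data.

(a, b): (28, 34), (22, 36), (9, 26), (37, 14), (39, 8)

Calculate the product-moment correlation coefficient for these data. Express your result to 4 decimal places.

-0.6315

n = 5, Σa = 135, Σb = 118, Σa² = 4239, Σb² = 3388, Σab = 2808
nΣab − ΣaΣb = 14040 − 15930 = -1890
nΣa² − (Σa)² = 21195 − 18225 = 2970; nΣb² − (Σb)² = 16940 − 13924 = 3016
r = -1890 / √(2970 × 3016) = -1890 / 2992.9116 ≈ -0.6315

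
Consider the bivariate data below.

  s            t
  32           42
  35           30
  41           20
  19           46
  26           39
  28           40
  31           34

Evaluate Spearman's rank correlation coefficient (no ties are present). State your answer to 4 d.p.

Rank s: 5, 6, 7, 1, 2, 3, 4
Rank t: 6, 2, 1, 7, 4, 5, 3
d = rank(s) − rank(t): -1, 4, 6, -6, -2, -2, 1; Σd² = 98
ρ = 1 − 6Σd² / [n(n²−1)] = 1 − 6×98 / (7×48) = 1 − 588/336 ≈ -0.7500

-0.7500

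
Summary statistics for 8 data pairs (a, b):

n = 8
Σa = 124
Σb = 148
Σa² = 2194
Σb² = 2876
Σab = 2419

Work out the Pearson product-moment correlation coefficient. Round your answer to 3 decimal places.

0.645

r = (nΣab − ΣaΣb) / √[(nΣa² − (Σa)²)(nΣb² − (Σb)²)]
Numerator: 8×2419 − 124×148 = 1000
Denominator: √[(17552 − 15376)(23008 − 21904)] = √[2176 × 1104] = 1549.9368
r = 1000 / 1549.9368 ≈ 0.645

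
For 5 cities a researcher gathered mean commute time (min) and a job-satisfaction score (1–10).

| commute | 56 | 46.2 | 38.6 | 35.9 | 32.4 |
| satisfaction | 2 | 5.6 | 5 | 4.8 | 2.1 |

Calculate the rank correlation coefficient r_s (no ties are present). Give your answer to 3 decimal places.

Rank commute: 5, 4, 3, 2, 1
Rank satisfaction: 1, 5, 4, 3, 2
d = rank(commute) − rank(satisfaction): 4, -1, -1, -1, -1; Σd² = 20
ρ = 1 − 6Σd² / [n(n²−1)] = 1 − 6×20 / (5×24) = 1 − 120/120 ≈ 0.000

0.000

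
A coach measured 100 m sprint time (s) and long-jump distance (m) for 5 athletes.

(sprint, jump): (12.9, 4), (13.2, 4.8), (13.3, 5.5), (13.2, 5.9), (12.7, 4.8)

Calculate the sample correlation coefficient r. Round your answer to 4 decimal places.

n = 5, Σx = 65.3, Σy = 25, Σx² = 853.07, Σy² = 127.14, Σxy = 326.95
nΣxy − ΣxΣy = 1634.75 − 1632.5 = 2.25
nΣx² − (Σx)² = 4265.35 − 4264.09 = 1.26; nΣy² − (Σy)² = 635.7 − 625 = 10.7
r = 2.25 / √(1.26 × 10.7) = 2.25 / 3.6718 ≈ 0.6128

0.6128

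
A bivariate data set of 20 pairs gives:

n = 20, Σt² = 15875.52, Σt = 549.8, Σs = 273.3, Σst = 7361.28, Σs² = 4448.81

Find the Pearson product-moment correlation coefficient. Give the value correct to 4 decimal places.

r = (nΣst − ΣsΣt) / √[(nΣs² − (Σs)²)(nΣt² − (Σt)²)]
Numerator: 20×7361.28 − 273.3×549.8 = -3034.74
Denominator: √[(88976.2 − 74692.89)(317510.4 − 302280.04)] = √[14283.31 × 15230.36] = 14749.2357
r = -3034.74 / 14749.2357 ≈ -0.2058

-0.2058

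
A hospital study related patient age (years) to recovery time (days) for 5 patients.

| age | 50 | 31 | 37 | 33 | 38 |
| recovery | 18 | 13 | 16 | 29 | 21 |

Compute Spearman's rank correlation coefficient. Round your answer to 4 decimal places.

Rank age: 5, 1, 3, 2, 4
Rank recovery: 3, 1, 2, 5, 4
d = rank(age) − rank(recovery): 2, 0, 1, -3, 0; Σd² = 14
ρ = 1 − 6Σd² / [n(n²−1)] = 1 − 6×14 / (5×24) = 1 − 84/120 ≈ 0.3000

0.3000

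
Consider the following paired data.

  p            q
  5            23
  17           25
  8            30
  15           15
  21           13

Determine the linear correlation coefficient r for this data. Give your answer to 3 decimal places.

-0.651

n = 5, Σp = 66, Σq = 106, Σp² = 1044, Σq² = 2448, Σpq = 1278
nΣpq − ΣpΣq = 6390 − 6996 = -606
nΣp² − (Σp)² = 5220 − 4356 = 864; nΣq² − (Σq)² = 12240 − 11236 = 1004
r = -606 / √(864 × 1004) = -606 / 931.3732 ≈ -0.651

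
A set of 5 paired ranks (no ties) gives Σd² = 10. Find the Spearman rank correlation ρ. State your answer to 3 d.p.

0.500

ρ = 1 − 6Σd² / [n(n²−1)] = 1 − 6×10 / (5×24)
  = 1 − 60/120 = 1 − 0.5000 ≈ 0.500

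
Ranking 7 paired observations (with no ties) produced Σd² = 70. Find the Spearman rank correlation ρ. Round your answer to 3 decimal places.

ρ = 1 − 6Σd² / [n(n²−1)] = 1 − 6×70 / (7×48)
  = 1 − 420/336 = 1 − 1.2500 ≈ -0.250

-0.250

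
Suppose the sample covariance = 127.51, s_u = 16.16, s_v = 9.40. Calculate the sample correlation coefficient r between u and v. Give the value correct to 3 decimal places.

0.839

r = Cov(u,v) / (s_u · s_v) = 127.51 / (16.16 × 9.40)
  = 127.51 / 151.9040 ≈ 0.839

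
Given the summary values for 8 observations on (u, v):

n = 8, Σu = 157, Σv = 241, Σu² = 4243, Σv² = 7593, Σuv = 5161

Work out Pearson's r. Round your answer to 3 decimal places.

r = (nΣuv − ΣuΣv) / √[(nΣu² − (Σu)²)(nΣv² − (Σv)²)]
Numerator: 8×5161 − 157×241 = 3451
Denominator: √[(33944 − 24649)(60744 − 58081)] = √[9295 × 2663] = 4975.1970
r = 3451 / 4975.1970 ≈ 0.694

0.694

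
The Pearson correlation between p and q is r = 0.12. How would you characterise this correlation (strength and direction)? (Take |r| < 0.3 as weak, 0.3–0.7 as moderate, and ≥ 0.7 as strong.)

weak positive

r = 0.12 > 0 so the relationship is positive.
|r| = 0.12, which falls in the weak range.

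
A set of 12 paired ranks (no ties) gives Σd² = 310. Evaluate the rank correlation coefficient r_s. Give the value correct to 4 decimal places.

-0.0839

ρ = 1 − 6Σd² / [n(n²−1)] = 1 − 6×310 / (12×143)
  = 1 − 1860/1716 = 1 − 1.08392 ≈ -0.0839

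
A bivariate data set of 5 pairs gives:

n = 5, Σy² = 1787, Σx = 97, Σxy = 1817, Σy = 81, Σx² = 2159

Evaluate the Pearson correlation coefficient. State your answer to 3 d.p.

0.677

r = (nΣxy − ΣxΣy) / √[(nΣx² − (Σx)²)(nΣy² − (Σy)²)]
Numerator: 5×1817 − 97×81 = 1228
Denominator: √[(10795 − 9409)(8935 − 6561)] = √[1386 × 2374] = 1813.9361
r = 1228 / 1813.9361 ≈ 0.677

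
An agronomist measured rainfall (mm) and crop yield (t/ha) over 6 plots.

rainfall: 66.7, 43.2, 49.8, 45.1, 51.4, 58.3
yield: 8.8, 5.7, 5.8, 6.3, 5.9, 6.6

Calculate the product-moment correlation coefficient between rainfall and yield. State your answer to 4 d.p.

0.8722

n = 6, Σx = 314.5, Σy = 39.1, Σx² = 16870.03, Σy² = 261.63, Σxy = 2094.21
nΣxy − ΣxΣy = 12565.26 − 12296.95 = 268.31
nΣx² − (Σx)² = 101220.18 − 98910.25 = 2309.93; nΣy² − (Σy)² = 1569.78 − 1528.81 = 40.97
r = 268.31 / √(2309.93 × 40.97) = 268.31 / 307.6326 ≈ 0.8722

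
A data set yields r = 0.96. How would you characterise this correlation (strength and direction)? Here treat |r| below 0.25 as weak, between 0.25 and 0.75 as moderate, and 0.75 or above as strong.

r = 0.96 > 0 so the relationship is positive.
|r| = 0.96, which falls in the strong range.

strong positive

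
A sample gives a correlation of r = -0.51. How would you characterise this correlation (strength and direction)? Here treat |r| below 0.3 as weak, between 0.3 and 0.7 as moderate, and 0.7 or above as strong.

r = -0.51 < 0 so the relationship is negative.
|r| = 0.51, which falls in the moderate range.

moderate negative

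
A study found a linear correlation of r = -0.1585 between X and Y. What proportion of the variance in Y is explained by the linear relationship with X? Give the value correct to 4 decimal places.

r² = (-0.1585)² = 0.0251

0.0251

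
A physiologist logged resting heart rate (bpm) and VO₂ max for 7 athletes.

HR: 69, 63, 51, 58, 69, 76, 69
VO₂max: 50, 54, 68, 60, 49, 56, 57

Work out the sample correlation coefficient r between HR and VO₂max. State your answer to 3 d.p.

n = 7, Σx = 455, Σy = 394, Σx² = 29993, Σy² = 22426, Σxy = 25370
nΣxy − ΣxΣy = 177590 − 179270 = -1680
nΣx² − (Σx)² = 209951 − 207025 = 2926; nΣy² − (Σy)² = 156982 − 155236 = 1746
r = -1680 / √(2926 × 1746) = -1680 / 2260.2646 ≈ -0.743

-0.743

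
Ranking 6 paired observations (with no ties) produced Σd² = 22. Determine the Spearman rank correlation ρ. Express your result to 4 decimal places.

0.3714

ρ = 1 − 6Σd² / [n(n²−1)] = 1 − 6×22 / (6×35)
  = 1 − 132/210 = 1 − 0.62857 ≈ 0.3714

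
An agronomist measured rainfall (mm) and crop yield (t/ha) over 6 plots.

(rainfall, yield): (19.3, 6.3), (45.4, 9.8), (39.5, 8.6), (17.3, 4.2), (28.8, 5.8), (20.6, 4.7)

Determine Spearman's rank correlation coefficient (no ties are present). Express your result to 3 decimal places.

Rank rainfall: 2, 6, 5, 1, 4, 3
Rank yield: 4, 6, 5, 1, 3, 2
d = rank(rainfall) − rank(yield): -2, 0, 0, 0, 1, 1; Σd² = 6
ρ = 1 − 6Σd² / [n(n²−1)] = 1 − 6×6 / (6×35) = 1 − 36/210 ≈ 0.829

0.829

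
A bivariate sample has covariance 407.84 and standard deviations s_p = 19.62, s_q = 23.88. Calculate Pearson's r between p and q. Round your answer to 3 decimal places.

0.870

r = Cov(p,q) / (s_p · s_q) = 407.84 / (19.62 × 23.88)
  = 407.84 / 468.5256 ≈ 0.870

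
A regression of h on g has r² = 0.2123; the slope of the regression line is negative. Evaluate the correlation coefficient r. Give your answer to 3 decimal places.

-0.461

|r| = √0.2123 = 0.461
The association is negative, so r = −0.461.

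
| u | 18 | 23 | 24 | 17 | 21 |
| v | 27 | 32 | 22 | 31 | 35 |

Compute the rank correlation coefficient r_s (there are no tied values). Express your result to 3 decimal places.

-0.200

Rank u: 2, 4, 5, 1, 3
Rank v: 2, 4, 1, 3, 5
d = rank(u) − rank(v): 0, 0, 4, -2, -2; Σd² = 24
ρ = 1 − 6Σd² / [n(n²−1)] = 1 − 6×24 / (5×24) = 1 − 144/120 ≈ -0.200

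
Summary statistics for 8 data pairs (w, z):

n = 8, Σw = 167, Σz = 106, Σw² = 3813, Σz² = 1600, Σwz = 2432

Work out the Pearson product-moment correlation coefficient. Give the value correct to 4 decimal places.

r = (nΣwz − ΣwΣz) / √[(nΣw² − (Σw)²)(nΣz² − (Σz)²)]
Numerator: 8×2432 − 167×106 = 1754
Denominator: √[(30504 − 27889)(12800 − 11236)] = √[2615 × 1564] = 2022.3402
r = 1754 / 2022.3402 ≈ 0.8673

0.8673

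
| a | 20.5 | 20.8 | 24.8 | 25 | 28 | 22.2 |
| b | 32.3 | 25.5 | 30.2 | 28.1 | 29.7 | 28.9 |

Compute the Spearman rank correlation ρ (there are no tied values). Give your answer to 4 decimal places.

-0.1429

Rank a: 1, 2, 4, 5, 6, 3
Rank b: 6, 1, 5, 2, 4, 3
d = rank(a) − rank(b): -5, 1, -1, 3, 2, 0; Σd² = 40
ρ = 1 − 6Σd² / [n(n²−1)] = 1 − 6×40 / (6×35) = 1 − 240/210 ≈ -0.1429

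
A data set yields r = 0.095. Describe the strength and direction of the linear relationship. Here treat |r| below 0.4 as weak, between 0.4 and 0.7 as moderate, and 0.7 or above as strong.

weak positive

r = 0.095 > 0 so the relationship is positive.
|r| = 0.095, which falls in the weak range.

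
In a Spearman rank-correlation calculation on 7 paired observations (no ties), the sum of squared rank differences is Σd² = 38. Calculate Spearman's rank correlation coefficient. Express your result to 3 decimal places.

ρ = 1 − 6Σd² / [n(n²−1)] = 1 − 6×38 / (7×48)
  = 1 − 228/336 = 1 − 0.6786 ≈ 0.321

0.321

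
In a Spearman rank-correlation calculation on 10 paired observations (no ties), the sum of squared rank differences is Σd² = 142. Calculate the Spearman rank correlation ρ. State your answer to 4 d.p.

ρ = 1 − 6Σd² / [n(n²−1)] = 1 − 6×142 / (10×99)
  = 1 − 852/990 = 1 − 0.86061 ≈ 0.1394

0.1394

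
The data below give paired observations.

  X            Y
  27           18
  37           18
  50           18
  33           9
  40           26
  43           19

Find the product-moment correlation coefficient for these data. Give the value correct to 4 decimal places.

0.3057

n = 6, ΣX = 230, ΣY = 108, ΣX² = 9136, ΣY² = 2090, ΣXY = 4206
nΣXY − ΣXΣY = 25236 − 24840 = 396
nΣX² − (ΣX)² = 54816 − 52900 = 1916; nΣY² − (ΣY)² = 12540 − 11664 = 876
r = 396 / √(1916 × 876) = 396 / 1295.5370 ≈ 0.3057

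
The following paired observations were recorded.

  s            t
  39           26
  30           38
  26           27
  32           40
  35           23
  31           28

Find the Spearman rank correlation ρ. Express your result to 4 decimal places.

-0.4286

Rank s: 6, 2, 1, 4, 5, 3
Rank t: 2, 5, 3, 6, 1, 4
d = rank(s) − rank(t): 4, -3, -2, -2, 4, -1; Σd² = 50
ρ = 1 − 6Σd² / [n(n²−1)] = 1 − 6×50 / (6×35) = 1 − 300/210 ≈ -0.4286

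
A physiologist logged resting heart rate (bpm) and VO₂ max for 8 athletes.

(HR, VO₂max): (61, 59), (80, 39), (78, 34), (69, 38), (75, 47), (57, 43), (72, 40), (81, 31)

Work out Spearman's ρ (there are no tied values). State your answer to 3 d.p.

-0.667

Rank HR: 2, 7, 6, 3, 5, 1, 4, 8
Rank VO₂max: 8, 4, 2, 3, 7, 6, 5, 1
d = rank(HR) − rank(VO₂max): -6, 3, 4, 0, -2, -5, -1, 7; Σd² = 140
ρ = 1 − 6Σd² / [n(n²−1)] = 1 − 6×140 / (8×63) = 1 − 840/504 ≈ -0.667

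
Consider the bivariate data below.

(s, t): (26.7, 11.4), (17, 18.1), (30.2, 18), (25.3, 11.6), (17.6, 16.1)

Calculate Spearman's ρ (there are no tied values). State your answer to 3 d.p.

-0.400

Rank s: 4, 1, 5, 3, 2
Rank t: 1, 5, 4, 2, 3
d = rank(s) − rank(t): 3, -4, 1, 1, -1; Σd² = 28
ρ = 1 − 6Σd² / [n(n²−1)] = 1 − 6×28 / (5×24) = 1 − 168/120 ≈ -0.400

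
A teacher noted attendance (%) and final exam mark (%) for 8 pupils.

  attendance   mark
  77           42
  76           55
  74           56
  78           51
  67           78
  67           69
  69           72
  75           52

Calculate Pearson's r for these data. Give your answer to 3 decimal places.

-0.934

n = 8, Σx = 583, Σy = 475, Σx² = 42629, Σy² = 29259, Σxy = 34253
nΣxy − ΣxΣy = 274024 − 276925 = -2901
nΣx² − (Σx)² = 341032 − 339889 = 1143; nΣy² − (Σy)² = 234072 − 225625 = 8447
r = -2901 / √(1143 × 8447) = -2901 / 3107.2369 ≈ -0.934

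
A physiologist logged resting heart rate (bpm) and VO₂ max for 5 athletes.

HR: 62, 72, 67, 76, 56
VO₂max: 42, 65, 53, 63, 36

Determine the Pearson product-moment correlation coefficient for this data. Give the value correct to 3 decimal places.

0.967

n = 5, Σx = 333, Σy = 259, Σx² = 22429, Σy² = 14063, Σxy = 17639
nΣxy − ΣxΣy = 88195 − 86247 = 1948
nΣx² − (Σx)² = 112145 − 110889 = 1256; nΣy² − (Σy)² = 70315 − 67081 = 3234
r = 1948 / √(1256 × 3234) = 1948 / 2015.4166 ≈ 0.967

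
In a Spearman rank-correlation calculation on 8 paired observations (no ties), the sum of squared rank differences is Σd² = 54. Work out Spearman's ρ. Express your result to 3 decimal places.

ρ = 1 − 6Σd² / [n(n²−1)] = 1 − 6×54 / (8×63)
  = 1 − 324/504 = 1 − 0.6429 ≈ 0.357

0.357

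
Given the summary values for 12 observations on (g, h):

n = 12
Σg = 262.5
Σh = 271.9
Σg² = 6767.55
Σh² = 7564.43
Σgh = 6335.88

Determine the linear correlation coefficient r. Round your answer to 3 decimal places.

0.323

r = (nΣgh − ΣgΣh) / √[(nΣg² − (Σg)²)(nΣh² − (Σh)²)]
Numerator: 12×6335.88 − 262.5×271.9 = 4656.81
Denominator: √[(81210.6 − 68906.25)(90773.16 − 73929.61)] = √[12304.35 × 16843.55] = 14396.1430
r = 4656.81 / 14396.1430 ≈ 0.323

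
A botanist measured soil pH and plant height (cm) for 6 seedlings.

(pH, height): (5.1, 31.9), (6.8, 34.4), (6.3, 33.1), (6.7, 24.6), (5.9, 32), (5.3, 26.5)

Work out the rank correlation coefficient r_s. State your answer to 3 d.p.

0.371

Rank pH: 1, 6, 4, 5, 3, 2
Rank height: 3, 6, 5, 1, 4, 2
d = rank(pH) − rank(height): -2, 0, -1, 4, -1, 0; Σd² = 22
ρ = 1 − 6Σd² / [n(n²−1)] = 1 − 6×22 / (6×35) = 1 − 132/210 ≈ 0.371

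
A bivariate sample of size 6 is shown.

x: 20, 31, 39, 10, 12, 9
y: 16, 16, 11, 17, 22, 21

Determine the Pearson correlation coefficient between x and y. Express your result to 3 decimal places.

n = 6, Σx = 121, Σy = 103, Σx² = 3207, Σy² = 1847, Σxy = 1868
nΣxy − ΣxΣy = 11208 − 12463 = -1255
nΣx² − (Σx)² = 19242 − 14641 = 4601; nΣy² − (Σy)² = 11082 − 10609 = 473
r = -1255 / √(4601 × 473) = -1255 / 1475.2196 ≈ -0.851

-0.851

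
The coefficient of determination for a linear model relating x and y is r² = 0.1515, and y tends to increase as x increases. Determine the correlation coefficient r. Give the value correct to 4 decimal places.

0.3892

|r| = √0.1515 = 0.3892
The association is positive, so r = 0.3892.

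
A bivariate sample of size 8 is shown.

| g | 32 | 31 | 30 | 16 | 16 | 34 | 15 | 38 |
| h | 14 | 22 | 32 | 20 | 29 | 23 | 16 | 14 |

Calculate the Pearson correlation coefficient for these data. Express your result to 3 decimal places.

n = 8, Σg = 212, Σh = 170, Σg² = 6222, Σh² = 3926, Σgh = 4428
nΣgh − ΣgΣh = 35424 − 36040 = -616
nΣg² − (Σg)² = 49776 − 44944 = 4832; nΣh² − (Σh)² = 31408 − 28900 = 2508
r = -616 / √(4832 × 2508) = -616 / 3481.1860 ≈ -0.177

-0.177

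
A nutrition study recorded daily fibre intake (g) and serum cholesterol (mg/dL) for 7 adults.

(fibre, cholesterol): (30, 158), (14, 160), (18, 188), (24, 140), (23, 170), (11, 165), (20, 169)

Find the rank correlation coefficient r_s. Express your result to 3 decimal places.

Rank fibre: 7, 2, 3, 6, 5, 1, 4
Rank cholesterol: 2, 3, 7, 1, 6, 4, 5
d = rank(fibre) − rank(cholesterol): 5, -1, -4, 5, -1, -3, -1; Σd² = 78
ρ = 1 − 6Σd² / [n(n²−1)] = 1 − 6×78 / (7×48) = 1 − 468/336 ≈ -0.393

-0.393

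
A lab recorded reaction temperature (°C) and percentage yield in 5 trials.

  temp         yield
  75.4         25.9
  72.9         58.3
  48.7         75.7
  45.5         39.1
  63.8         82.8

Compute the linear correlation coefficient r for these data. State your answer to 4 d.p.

n = 5, Σx = 306.3, Σy = 281.8, Σx² = 19511.95, Σy² = 18184.84, Σxy = 16951.21
nΣxy − ΣxΣy = 84756.05 − 86315.34 = -1559.29
nΣx² − (Σx)² = 97559.75 − 93819.69 = 3740.06; nΣy² − (Σy)² = 90924.2 − 79411.24 = 11512.96
r = -1559.29 / √(3740.06 × 11512.96) = -1559.29 / 6561.9480 ≈ -0.2376

-0.2376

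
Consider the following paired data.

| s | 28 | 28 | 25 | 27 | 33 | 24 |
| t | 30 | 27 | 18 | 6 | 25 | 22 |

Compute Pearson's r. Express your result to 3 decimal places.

n = 6, Σs = 165, Σt = 128, Σs² = 4587, Σt² = 3098, Σst = 3561
nΣst − ΣsΣt = 21366 − 21120 = 246
nΣs² − (Σs)² = 27522 − 27225 = 297; nΣt² − (Σt)² = 18588 − 16384 = 2204
r = 246 / √(297 × 2204) = 246 / 809.0661 ≈ 0.304

0.304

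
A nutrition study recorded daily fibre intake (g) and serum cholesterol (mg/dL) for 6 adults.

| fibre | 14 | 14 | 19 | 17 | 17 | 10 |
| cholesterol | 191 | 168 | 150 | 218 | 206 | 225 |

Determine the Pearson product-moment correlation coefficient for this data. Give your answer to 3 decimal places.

n = 6, Σx = 91, Σy = 1158, Σx² = 1431, Σy² = 227790, Σxy = 17334
nΣxy − ΣxΣy = 104004 − 105378 = -1374
nΣx² − (Σx)² = 8586 − 8281 = 305; nΣy² − (Σy)² = 1366740 − 1340964 = 25776
r = -1374 / √(305 × 25776) = -1374 / 2803.8688 ≈ -0.490

-0.490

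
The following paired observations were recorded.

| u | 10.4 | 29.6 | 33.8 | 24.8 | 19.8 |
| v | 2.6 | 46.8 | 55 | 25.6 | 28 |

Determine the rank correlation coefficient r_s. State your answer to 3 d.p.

Rank u: 1, 4, 5, 3, 2
Rank v: 1, 4, 5, 2, 3
d = rank(u) − rank(v): 0, 0, 0, 1, -1; Σd² = 2
ρ = 1 − 6Σd² / [n(n²−1)] = 1 − 6×2 / (5×24) = 1 − 12/120 ≈ 0.900

0.900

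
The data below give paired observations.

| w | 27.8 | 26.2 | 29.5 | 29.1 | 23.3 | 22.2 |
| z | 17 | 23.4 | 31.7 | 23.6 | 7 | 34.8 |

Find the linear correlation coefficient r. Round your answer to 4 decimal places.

n = 6, Σw = 158.1, Σz = 137.5, Σw² = 4212.07, Σz² = 3658.45, Σwz = 3643.25
nΣwz − ΣwΣz = 21859.5 − 21738.75 = 120.75
nΣw² − (Σw)² = 25272.42 − 24995.61 = 276.81; nΣz² − (Σz)² = 21950.7 − 18906.25 = 3044.45
r = 120.75 / √(276.81 × 3044.45) = 120.75 / 918.0056 ≈ 0.1315

0.1315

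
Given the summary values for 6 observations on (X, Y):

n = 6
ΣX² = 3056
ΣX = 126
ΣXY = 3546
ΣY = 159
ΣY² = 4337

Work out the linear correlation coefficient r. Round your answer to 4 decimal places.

r = (nΣXY − ΣXΣY) / √[(nΣX² − (ΣX)²)(nΣY² − (ΣY)²)]
Numerator: 6×3546 − 126×159 = 1242
Denominator: √[(18336 − 15876)(26022 − 25281)] = √[2460 × 741] = 1350.1333
r = 1242 / 1350.1333 ≈ 0.9199

0.9199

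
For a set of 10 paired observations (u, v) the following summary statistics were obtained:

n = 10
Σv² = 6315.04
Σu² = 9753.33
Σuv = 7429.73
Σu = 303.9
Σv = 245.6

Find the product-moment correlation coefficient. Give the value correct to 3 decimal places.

r = (nΣuv − ΣuΣv) / √[(nΣu² − (Σu)²)(nΣv² − (Σv)²)]
Numerator: 10×7429.73 − 303.9×245.6 = -340.54
Denominator: √[(97533.3 − 92355.21)(63150.4 − 60319.36)] = √[5178.09 × 2831.04] = 3828.7570
r = -340.54 / 3828.7570 ≈ -0.089

-0.089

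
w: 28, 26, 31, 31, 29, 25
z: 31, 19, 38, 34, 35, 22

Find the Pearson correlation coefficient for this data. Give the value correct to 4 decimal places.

0.9149

n = 6, Σw = 170, Σz = 179, Σw² = 4848, Σz² = 5631, Σwz = 5159
nΣwz − ΣwΣz = 30954 − 30430 = 524
nΣw² − (Σw)² = 29088 − 28900 = 188; nΣz² − (Σz)² = 33786 − 32041 = 1745
r = 524 / √(188 × 1745) = 524 / 572.7652 ≈ 0.9149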